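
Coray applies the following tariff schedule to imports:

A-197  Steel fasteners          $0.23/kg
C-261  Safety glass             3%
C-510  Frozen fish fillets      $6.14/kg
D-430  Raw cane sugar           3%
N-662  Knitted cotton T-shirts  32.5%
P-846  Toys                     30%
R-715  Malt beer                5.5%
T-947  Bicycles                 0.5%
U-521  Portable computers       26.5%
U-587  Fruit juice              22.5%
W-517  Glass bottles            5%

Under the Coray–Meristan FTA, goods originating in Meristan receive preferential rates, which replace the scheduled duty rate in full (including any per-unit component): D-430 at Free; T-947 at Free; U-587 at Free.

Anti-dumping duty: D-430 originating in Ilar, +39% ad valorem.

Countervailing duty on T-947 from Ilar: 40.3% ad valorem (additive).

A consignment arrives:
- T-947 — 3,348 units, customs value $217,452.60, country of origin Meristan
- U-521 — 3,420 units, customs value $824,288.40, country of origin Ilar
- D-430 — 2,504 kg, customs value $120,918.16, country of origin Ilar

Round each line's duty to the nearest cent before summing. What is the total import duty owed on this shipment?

Line 1 (T-947, Meristan, 3,348 units, $217,452.60):
Base rate for T-947 is 0.5%.
Origin Meristan qualifies under the Coray–Meristan agreement and T-947 is covered: preferential rate Free applies instead.
The additional-duty order on T-947 targets Ilar, not Meristan; it does not apply.
Duty = $217,452.60 × 0% = $0.00.
Line 2 (U-521, Ilar, 3,420 units, $824,288.40):
Base rate for U-521 is 26.5%.
Duty = $824,288.40 × 26.5% = $218,436.43.
Line 3 (D-430, Ilar, 2,504 kg, $120,918.16):
Base rate for D-430 is 3%.
D-430 has an FTA preferential rate, but origin Ilar is not Meristan; base rate stands.
Additional duty on D-430 from Ilar: +39%. Applied ad valorem rate: 3% + 39% = 42%.
Duty = $120,918.16 × 42% = $50,785.63.
Total = $0.00 + $218,436.43 + $50,785.63 = $269,222.06.

$269,222.06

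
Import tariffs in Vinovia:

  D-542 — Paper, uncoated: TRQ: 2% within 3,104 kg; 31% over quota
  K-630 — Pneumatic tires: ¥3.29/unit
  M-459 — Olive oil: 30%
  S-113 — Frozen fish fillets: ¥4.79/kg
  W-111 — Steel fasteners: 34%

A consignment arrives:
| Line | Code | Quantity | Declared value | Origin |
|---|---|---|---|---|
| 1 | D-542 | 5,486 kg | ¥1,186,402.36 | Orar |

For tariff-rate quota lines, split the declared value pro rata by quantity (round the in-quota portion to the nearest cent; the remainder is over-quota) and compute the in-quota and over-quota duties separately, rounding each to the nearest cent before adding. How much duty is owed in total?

¥173,116.13

Line 1 (D-542, Orar, 5,486 kg, ¥1,186,402.36):
Code D-542 is under a tariff-rate quota (threshold 3,104 kg). In-quota: 3,104 kg at 2%; over-quota: 2,382 kg at 31%.
Pro-rata value split: in-quota = ¥1,186,402.36 × 3,104/5,486 = ¥671,271.04; over-quota = ¥1,186,402.36 − ¥671,271.04 = ¥515,131.32.
In-quota duty = ¥671,271.04 × 2% = ¥13,425.42. Over-quota duty = ¥515,131.32 × 31% = ¥159,690.71.
Line duty = ¥13,425.42 + ¥159,690.71 = ¥173,116.13.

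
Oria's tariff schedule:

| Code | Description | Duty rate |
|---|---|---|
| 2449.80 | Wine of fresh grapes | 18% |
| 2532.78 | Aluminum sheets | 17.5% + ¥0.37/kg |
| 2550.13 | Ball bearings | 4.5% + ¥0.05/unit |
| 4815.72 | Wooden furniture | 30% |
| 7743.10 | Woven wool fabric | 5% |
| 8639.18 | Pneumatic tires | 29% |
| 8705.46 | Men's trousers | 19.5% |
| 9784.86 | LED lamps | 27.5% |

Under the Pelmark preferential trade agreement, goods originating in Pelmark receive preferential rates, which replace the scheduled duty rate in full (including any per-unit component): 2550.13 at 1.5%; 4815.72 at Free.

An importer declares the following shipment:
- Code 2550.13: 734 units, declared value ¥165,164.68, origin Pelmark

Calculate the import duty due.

¥2,477.47

Line 1 (2550.13, Pelmark, 734 units, ¥165,164.68):
Base rate for 2550.13 is 4.5% + ¥0.05/unit.
Origin Pelmark qualifies under the Oria–Pelmark agreement and 2550.13 is covered: preferential rate 1.5% applies instead.
Duty = ¥165,164.68 × 1.5% = ¥2,477.47.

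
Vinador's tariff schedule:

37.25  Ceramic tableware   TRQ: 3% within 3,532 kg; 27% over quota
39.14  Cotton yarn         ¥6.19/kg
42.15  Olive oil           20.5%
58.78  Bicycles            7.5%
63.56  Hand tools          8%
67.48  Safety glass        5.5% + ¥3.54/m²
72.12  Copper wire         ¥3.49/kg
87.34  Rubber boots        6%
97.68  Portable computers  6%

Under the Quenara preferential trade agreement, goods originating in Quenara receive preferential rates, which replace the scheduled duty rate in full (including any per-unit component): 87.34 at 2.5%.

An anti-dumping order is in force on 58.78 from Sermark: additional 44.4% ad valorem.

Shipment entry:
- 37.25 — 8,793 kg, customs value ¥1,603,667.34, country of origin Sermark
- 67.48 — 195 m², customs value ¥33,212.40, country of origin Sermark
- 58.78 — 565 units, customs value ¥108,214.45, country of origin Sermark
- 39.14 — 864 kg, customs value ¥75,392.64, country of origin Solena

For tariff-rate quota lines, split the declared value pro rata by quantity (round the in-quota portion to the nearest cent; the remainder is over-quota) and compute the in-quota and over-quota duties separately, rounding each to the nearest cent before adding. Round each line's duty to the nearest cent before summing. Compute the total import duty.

Line 1 (37.25, Sermark, 8,793 kg, ¥1,603,667.34):
Code 37.25 is under a tariff-rate quota (threshold 3,532 kg). In-quota: 3,532 kg at 3%; over-quota: 5,261 kg at 27%.
Pro-rata value split: in-quota = ¥1,603,667.34 × 3,532/8,793 = ¥644,166.16; over-quota = ¥1,603,667.34 − ¥644,166.16 = ¥959,501.18.
In-quota duty = ¥644,166.16 × 3% = ¥19,324.98. Over-quota duty = ¥959,501.18 × 27% = ¥259,065.32.
Line duty = ¥19,324.98 + ¥259,065.32 = ¥278,390.30.
Line 2 (67.48, Sermark, 195 m², ¥33,212.40):
Base rate for 67.48 is 5.5% + ¥3.54/m².
Duty = ¥33,212.40 × 5.5% + 195 × ¥3.54 = ¥2,516.98.
Line 3 (58.78, Sermark, 565 units, ¥108,214.45):
Base rate for 58.78 is 7.5%.
Additional duty on 58.78 from Sermark: +44.4%. Applied ad valorem rate: 7.5% + 44.4% = 51.9%.
Duty = ¥108,214.45 × 51.9% = ¥56,163.30.
Line 4 (39.14, Solena, 864 kg, ¥75,392.64):
Base rate for 39.14 is ¥6.19/kg.
Duty = 864 × ¥6.19 = ¥5,348.16.
Total = ¥278,390.30 + ¥2,516.98 + ¥56,163.30 + ¥5,348.16 = ¥342,418.74.

¥342,418.74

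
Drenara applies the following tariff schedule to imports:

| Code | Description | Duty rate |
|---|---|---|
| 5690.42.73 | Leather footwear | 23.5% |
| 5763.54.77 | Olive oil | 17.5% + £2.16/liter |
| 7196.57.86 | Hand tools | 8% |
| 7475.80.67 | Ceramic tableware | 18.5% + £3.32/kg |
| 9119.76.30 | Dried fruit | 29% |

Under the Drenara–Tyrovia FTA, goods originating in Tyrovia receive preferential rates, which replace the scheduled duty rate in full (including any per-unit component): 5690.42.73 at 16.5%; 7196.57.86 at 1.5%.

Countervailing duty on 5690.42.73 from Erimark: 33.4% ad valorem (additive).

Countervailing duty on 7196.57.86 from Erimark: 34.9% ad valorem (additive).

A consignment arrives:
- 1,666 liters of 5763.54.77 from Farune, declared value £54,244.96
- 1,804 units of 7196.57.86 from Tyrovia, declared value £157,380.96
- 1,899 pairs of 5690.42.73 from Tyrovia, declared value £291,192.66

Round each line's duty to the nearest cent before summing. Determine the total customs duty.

£63,498.93

Line 1 (5763.54.77, Farune, 1,666 liters, £54,244.96):
Base rate for 5763.54.77 is 17.5% + £2.16/liter.
Duty = £54,244.96 × 17.5% + 1,666 × £2.16 = £13,091.43.
Line 2 (7196.57.86, Tyrovia, 1,804 units, £157,380.96):
Base rate for 7196.57.86 is 8%.
Origin Tyrovia qualifies under the Drenara–Tyrovia agreement and 7196.57.86 is covered: preferential rate 1.5% applies instead.
The additional-duty order on 7196.57.86 targets Erimark, not Tyrovia; it does not apply.
Duty = £157,380.96 × 1.5% = £2,360.71.
Line 3 (5690.42.73, Tyrovia, 1,899 pairs, £291,192.66):
Base rate for 5690.42.73 is 23.5%.
Origin Tyrovia qualifies under the Drenara–Tyrovia agreement and 5690.42.73 is covered: preferential rate 16.5% applies instead.
The additional-duty order on 5690.42.73 targets Erimark, not Tyrovia; it does not apply.
Duty = £291,192.66 × 16.5% = £48,046.79.
Total = £13,091.43 + £2,360.71 + £48,046.79 = £63,498.93.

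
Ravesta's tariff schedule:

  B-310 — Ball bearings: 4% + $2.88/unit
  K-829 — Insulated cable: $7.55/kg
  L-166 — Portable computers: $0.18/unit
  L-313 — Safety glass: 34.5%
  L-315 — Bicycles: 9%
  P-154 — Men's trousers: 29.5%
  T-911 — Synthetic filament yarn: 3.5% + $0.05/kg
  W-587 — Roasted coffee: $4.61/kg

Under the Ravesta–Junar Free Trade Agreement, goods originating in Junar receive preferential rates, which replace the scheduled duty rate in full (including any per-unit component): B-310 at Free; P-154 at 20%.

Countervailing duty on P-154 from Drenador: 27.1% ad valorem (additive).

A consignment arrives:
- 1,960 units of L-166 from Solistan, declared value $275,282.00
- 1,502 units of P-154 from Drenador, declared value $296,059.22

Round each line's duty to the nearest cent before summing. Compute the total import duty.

$167,922.32

Line 1 (L-166, Solistan, 1,960 units, $275,282.00):
Base rate for L-166 is $0.18/unit.
Duty = 1,960 × $0.18 = $352.80.
Line 2 (P-154, Drenador, 1,502 units, $296,059.22):
Base rate for P-154 is 29.5%.
P-154 has an FTA preferential rate, but origin Drenador is not Junar; base rate stands.
Additional duty on P-154 from Drenador: +27.1%. Applied ad valorem rate: 29.5% + 27.1% = 56.6%.
Duty = $296,059.22 × 56.6% = $167,569.52.
Total = $352.80 + $167,569.52 = $167,922.32.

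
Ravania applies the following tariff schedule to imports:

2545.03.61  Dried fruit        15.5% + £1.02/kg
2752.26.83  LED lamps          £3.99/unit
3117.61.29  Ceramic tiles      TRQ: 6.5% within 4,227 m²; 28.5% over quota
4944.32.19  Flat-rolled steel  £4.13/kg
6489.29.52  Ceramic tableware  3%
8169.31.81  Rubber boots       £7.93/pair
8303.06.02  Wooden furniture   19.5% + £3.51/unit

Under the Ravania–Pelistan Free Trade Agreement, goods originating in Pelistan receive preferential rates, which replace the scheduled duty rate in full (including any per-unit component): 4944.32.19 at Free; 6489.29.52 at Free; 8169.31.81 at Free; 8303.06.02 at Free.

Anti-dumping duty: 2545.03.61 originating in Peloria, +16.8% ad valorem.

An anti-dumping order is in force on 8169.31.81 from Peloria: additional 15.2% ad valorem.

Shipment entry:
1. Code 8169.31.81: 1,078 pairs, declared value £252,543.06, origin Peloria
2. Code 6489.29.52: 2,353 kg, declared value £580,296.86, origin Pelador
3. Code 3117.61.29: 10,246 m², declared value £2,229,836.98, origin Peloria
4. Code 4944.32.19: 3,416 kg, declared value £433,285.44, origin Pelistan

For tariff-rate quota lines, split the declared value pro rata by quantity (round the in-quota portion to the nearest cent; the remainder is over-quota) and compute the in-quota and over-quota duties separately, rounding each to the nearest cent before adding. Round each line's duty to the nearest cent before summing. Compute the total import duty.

£497,464.70

Line 1 (8169.31.81, Peloria, 1,078 pairs, £252,543.06):
Base rate for 8169.31.81 is £7.93/pair.
8169.31.81 has an FTA preferential rate, but origin Peloria is not Pelistan; base rate stands.
Additional duty on 8169.31.81 from Peloria: +15.2% ad valorem. Applied ad valorem rate = 15.2%.
Duty = £252,543.06 × 15.2% + 1,078 × £7.93 = £46,935.09.
Line 2 (6489.29.52, Pelador, 2,353 kg, £580,296.86):
Base rate for 6489.29.52 is 3%.
6489.29.52 has an FTA preferential rate, but origin Pelador is not Pelistan; base rate stands.
Duty = £580,296.86 × 3% = £17,408.91.
Line 3 (3117.61.29, Peloria, 10,246 m², £2,229,836.98):
Code 3117.61.29 is under a tariff-rate quota (threshold 4,227 m²). In-quota: 4,227 m² at 6.5%; over-quota: 6,019 m² at 28.5%.
Pro-rata value split: in-quota = £2,229,836.98 × 4,227/10,246 = £919,922.01; over-quota = £2,229,836.98 − £919,922.01 = £1,309,914.97.
In-quota duty = £919,922.01 × 6.5% = £59,794.93. Over-quota duty = £1,309,914.97 × 28.5% = £373,325.77.
Line duty = £59,794.93 + £373,325.77 = £433,120.70.
Line 4 (4944.32.19, Pelistan, 3,416 kg, £433,285.44):
Base rate for 4944.32.19 is £4.13/kg.
Origin Pelistan qualifies under the Ravania–Pelistan agreement and 4944.32.19 is covered: preferential rate Free applies instead.
Duty = £433,285.44 × 0% = £0.00.
Total = £46,935.09 + £17,408.91 + £433,120.70 + £0.00 = £497,464.70.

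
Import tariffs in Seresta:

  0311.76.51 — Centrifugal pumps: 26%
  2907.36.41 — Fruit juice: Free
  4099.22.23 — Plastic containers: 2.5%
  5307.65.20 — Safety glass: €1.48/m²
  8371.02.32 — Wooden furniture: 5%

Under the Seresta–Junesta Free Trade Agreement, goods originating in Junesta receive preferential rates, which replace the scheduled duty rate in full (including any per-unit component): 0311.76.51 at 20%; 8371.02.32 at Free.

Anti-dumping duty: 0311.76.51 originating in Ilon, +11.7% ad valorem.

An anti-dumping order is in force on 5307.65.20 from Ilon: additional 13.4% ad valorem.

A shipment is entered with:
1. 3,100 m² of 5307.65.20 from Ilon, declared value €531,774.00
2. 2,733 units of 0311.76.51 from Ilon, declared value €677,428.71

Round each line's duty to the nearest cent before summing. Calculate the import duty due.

Line 1 (5307.65.20, Ilon, 3,100 m², €531,774.00):
Base rate for 5307.65.20 is €1.48/m².
Additional duty on 5307.65.20 from Ilon: +13.4% ad valorem. Applied ad valorem rate = 13.4%.
Duty = €531,774.00 × 13.4% + 3,100 × €1.48 = €75,845.72.
Line 2 (0311.76.51, Ilon, 2,733 units, €677,428.71):
Base rate for 0311.76.51 is 26%.
0311.76.51 has an FTA preferential rate, but origin Ilon is not Junesta; base rate stands.
Additional duty on 0311.76.51 from Ilon: +11.7%. Applied ad valorem rate: 26% + 11.7% = 37.7%.
Duty = €677,428.71 × 37.7% = €255,390.62.
Total = €75,845.72 + €255,390.62 = €331,236.34.

€331,236.34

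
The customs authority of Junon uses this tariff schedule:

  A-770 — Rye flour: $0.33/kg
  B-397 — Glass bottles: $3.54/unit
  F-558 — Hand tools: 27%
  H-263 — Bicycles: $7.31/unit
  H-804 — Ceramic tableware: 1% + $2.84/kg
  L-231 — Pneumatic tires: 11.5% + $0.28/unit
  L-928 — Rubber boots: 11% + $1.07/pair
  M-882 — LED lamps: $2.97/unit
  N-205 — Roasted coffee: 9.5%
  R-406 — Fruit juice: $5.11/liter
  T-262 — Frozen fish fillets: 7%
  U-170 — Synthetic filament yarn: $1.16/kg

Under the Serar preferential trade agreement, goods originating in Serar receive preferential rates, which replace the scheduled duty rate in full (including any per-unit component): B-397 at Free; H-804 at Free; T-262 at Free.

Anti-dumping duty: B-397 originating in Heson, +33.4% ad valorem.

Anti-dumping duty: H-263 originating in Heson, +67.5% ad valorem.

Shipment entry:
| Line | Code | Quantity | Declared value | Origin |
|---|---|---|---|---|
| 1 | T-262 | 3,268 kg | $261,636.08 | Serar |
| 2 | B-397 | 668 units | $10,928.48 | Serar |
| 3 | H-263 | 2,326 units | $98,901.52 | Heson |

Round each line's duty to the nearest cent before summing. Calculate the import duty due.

$83,761.59

Line 1 (T-262, Serar, 3,268 kg, $261,636.08):
Base rate for T-262 is 7%.
Origin Serar qualifies under the Junon–Serar agreement and T-262 is covered: preferential rate Free applies instead.
Duty = $261,636.08 × 0% = $0.00.
Line 2 (B-397, Serar, 668 units, $10,928.48):
Base rate for B-397 is $3.54/unit.
Origin Serar qualifies under the Junon–Serar agreement and B-397 is covered: preferential rate Free applies instead.
The additional-duty order on B-397 targets Heson, not Serar; it does not apply.
Duty = $10,928.48 × 0% = $0.00.
Line 3 (H-263, Heson, 2,326 units, $98,901.52):
Base rate for H-263 is $7.31/unit.
Additional duty on H-263 from Heson: +67.5% ad valorem. Applied ad valorem rate = 67.5%.
Duty = $98,901.52 × 67.5% + 2,326 × $7.31 = $83,761.59.
Total = $0.00 + $0.00 + $83,761.59 = $83,761.59.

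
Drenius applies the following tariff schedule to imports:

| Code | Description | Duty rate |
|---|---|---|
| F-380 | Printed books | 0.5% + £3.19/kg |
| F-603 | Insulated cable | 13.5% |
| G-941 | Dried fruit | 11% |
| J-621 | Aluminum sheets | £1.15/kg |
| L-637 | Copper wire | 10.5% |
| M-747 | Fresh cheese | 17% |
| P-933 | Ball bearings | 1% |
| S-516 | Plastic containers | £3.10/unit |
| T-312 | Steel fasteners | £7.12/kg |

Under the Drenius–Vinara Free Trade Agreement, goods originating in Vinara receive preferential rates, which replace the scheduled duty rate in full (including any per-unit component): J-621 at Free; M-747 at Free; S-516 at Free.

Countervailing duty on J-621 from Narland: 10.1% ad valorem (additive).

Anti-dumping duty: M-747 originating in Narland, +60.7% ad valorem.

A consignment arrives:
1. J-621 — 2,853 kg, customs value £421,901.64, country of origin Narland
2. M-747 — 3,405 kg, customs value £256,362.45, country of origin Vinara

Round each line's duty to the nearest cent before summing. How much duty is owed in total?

Line 1 (J-621, Narland, 2,853 kg, £421,901.64):
Base rate for J-621 is £1.15/kg.
J-621 has an FTA preferential rate, but origin Narland is not Vinara; base rate stands.
Additional duty on J-621 from Narland: +10.1% ad valorem. Applied ad valorem rate = 10.1%.
Duty = £421,901.64 × 10.1% + 2,853 × £1.15 = £45,893.02.
Line 2 (M-747, Vinara, 3,405 kg, £256,362.45):
Base rate for M-747 is 17%.
Origin Vinara qualifies under the Drenius–Vinara agreement and M-747 is covered: preferential rate Free applies instead.
The additional-duty order on M-747 targets Narland, not Vinara; it does not apply.
Duty = £256,362.45 × 0% = £0.00.
Total = £45,893.02 + £0.00 = £45,893.02.

£45,893.02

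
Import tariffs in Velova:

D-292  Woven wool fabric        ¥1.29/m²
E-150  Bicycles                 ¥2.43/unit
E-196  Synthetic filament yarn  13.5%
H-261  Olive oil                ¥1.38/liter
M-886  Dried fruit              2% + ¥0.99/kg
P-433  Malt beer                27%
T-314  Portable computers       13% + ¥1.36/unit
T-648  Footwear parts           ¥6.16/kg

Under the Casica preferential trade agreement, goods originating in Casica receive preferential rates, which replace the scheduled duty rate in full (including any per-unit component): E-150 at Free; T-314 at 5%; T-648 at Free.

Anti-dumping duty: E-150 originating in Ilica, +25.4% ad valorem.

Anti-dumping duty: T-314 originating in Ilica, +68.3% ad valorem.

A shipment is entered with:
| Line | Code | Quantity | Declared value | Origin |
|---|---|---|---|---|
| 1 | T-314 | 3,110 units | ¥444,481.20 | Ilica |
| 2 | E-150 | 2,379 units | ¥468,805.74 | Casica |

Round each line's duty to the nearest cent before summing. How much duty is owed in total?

Line 1 (T-314, Ilica, 3,110 units, ¥444,481.20):
Base rate for T-314 is 13% + ¥1.36/unit.
T-314 has an FTA preferential rate, but origin Ilica is not Casica; base rate stands.
Additional duty on T-314 from Ilica: +68.3%. Applied ad valorem rate: 13% + 68.3% = 81.3%.
Duty = ¥444,481.20 × 81.3% + 3,110 × ¥1.36 = ¥365,592.82.
Line 2 (E-150, Casica, 2,379 units, ¥468,805.74):
Base rate for E-150 is ¥2.43/unit.
Origin Casica qualifies under the Velova–Casica agreement and E-150 is covered: preferential rate Free applies instead.
The additional-duty order on E-150 targets Ilica, not Casica; it does not apply.
Duty = ¥468,805.74 × 0% = ¥0.00.
Total = ¥365,592.82 + ¥0.00 = ¥365,592.82.

¥365,592.82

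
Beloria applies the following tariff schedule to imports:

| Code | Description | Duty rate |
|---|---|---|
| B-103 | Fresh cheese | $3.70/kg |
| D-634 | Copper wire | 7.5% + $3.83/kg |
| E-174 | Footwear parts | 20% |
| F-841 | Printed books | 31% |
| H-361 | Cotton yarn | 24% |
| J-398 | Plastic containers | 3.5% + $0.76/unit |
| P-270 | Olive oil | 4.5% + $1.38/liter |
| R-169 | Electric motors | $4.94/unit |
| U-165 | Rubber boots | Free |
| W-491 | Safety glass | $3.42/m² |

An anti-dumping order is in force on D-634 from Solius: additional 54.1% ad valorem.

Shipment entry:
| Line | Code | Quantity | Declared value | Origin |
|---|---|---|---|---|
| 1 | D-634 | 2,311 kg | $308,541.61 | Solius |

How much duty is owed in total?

Line 1 (D-634, Solius, 2,311 kg, $308,541.61):
Base rate for D-634 is 7.5% + $3.83/kg.
Additional duty on D-634 from Solius: +54.1%. Applied ad valorem rate: 7.5% + 54.1% = 61.6%.
Duty = $308,541.61 × 61.6% + 2,311 × $3.83 = $198,912.76.

$198,912.76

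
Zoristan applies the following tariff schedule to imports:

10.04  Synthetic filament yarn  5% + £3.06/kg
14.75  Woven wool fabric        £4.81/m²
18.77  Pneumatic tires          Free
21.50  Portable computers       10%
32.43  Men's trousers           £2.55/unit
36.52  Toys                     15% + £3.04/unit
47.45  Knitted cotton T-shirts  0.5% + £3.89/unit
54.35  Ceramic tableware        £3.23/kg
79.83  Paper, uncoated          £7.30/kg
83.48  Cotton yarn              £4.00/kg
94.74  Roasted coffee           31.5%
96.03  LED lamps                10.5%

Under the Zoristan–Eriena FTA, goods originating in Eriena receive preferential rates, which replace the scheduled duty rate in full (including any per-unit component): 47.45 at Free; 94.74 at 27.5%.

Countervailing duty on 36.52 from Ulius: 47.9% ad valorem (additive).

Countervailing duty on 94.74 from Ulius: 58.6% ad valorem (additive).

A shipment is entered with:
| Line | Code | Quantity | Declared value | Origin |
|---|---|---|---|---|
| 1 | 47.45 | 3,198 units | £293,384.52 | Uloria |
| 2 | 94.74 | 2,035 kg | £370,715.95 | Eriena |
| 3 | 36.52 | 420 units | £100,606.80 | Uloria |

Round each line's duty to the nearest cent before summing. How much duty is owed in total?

Line 1 (47.45, Uloria, 3,198 units, £293,384.52):
Base rate for 47.45 is 0.5% + £3.89/unit.
47.45 has an FTA preferential rate, but origin Uloria is not Eriena; base rate stands.
Duty = £293,384.52 × 0.5% + 3,198 × £3.89 = £13,907.14.
Line 2 (94.74, Eriena, 2,035 kg, £370,715.95):
Base rate for 94.74 is 31.5%.
Origin Eriena qualifies under the Zoristan–Eriena agreement and 94.74 is covered: preferential rate 27.5% applies instead.
The additional-duty order on 94.74 targets Ulius, not Eriena; it does not apply.
Duty = £370,715.95 × 27.5% = £101,946.89.
Line 3 (36.52, Uloria, 420 units, £100,606.80):
Base rate for 36.52 is 15% + £3.04/unit.
The additional-duty order on 36.52 targets Ulius, not Uloria; it does not apply.
Duty = £100,606.80 × 15% + 420 × £3.04 = £16,367.82.
Total = £13,907.14 + £101,946.89 + £16,367.82 = £132,221.85.

£132,221.85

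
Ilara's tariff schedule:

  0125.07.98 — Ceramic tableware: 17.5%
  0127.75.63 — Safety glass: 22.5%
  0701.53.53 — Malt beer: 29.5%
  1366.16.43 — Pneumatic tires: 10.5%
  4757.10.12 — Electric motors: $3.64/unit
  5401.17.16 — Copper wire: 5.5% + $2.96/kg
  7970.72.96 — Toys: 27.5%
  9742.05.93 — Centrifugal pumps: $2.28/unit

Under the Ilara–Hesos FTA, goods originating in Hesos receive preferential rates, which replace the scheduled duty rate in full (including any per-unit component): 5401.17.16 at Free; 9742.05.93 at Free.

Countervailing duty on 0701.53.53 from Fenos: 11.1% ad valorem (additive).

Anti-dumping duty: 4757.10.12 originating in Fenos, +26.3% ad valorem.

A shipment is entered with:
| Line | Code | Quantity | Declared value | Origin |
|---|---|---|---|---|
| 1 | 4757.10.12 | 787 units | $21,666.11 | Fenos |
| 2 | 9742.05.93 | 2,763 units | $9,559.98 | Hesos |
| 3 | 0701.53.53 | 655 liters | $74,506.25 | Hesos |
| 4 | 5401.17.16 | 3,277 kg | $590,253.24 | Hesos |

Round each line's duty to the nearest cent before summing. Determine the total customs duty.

$30,542.21

Line 1 (4757.10.12, Fenos, 787 units, $21,666.11):
Base rate for 4757.10.12 is $3.64/unit.
Additional duty on 4757.10.12 from Fenos: +26.3% ad valorem. Applied ad valorem rate = 26.3%.
Duty = $21,666.11 × 26.3% + 787 × $3.64 = $8,562.87.
Line 2 (9742.05.93, Hesos, 2,763 units, $9,559.98):
Base rate for 9742.05.93 is $2.28/unit.
Origin Hesos qualifies under the Ilara–Hesos agreement and 9742.05.93 is covered: preferential rate Free applies instead.
Duty = $9,559.98 × 0% = $0.00.
Line 3 (0701.53.53, Hesos, 655 liters, $74,506.25):
Base rate for 0701.53.53 is 29.5%.
Origin Hesos is the FTA partner but 0701.53.53 is not on the preference list; base rate stands.
The additional-duty order on 0701.53.53 targets Fenos, not Hesos; it does not apply.
Duty = $74,506.25 × 29.5% = $21,979.34.
Line 4 (5401.17.16, Hesos, 3,277 kg, $590,253.24):
Base rate for 5401.17.16 is 5.5% + $2.96/kg.
Origin Hesos qualifies under the Ilara–Hesos agreement and 5401.17.16 is covered: preferential rate Free applies instead.
Duty = $590,253.24 × 0% = $0.00.
Total = $8,562.87 + $0.00 + $21,979.34 + $0.00 = $30,542.21.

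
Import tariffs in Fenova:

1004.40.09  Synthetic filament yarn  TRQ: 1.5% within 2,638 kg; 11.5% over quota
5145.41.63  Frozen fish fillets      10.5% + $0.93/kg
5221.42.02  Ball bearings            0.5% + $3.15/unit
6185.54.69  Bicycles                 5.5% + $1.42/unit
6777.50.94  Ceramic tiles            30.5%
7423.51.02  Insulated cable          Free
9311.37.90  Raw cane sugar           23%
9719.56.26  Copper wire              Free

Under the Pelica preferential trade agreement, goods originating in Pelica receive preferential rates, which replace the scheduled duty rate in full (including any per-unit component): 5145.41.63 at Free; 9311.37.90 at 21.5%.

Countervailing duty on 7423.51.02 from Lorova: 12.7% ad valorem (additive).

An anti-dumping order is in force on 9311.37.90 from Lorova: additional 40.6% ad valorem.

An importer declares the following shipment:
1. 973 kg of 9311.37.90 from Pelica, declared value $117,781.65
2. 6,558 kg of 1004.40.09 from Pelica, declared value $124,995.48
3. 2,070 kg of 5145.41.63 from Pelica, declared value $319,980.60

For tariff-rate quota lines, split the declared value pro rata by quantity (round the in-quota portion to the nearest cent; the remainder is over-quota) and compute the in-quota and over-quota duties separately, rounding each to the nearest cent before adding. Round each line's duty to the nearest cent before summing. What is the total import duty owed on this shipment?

$34,669.50

Line 1 (9311.37.90, Pelica, 973 kg, $117,781.65):
Base rate for 9311.37.90 is 23%.
Origin Pelica qualifies under the Fenova–Pelica agreement and 9311.37.90 is covered: preferential rate 21.5% applies instead.
The additional-duty order on 9311.37.90 targets Lorova, not Pelica; it does not apply.
Duty = $117,781.65 × 21.5% = $25,323.05.
Line 2 (1004.40.09, Pelica, 6,558 kg, $124,995.48):
Code 1004.40.09 is under a tariff-rate quota (threshold 2,638 kg). In-quota: 2,638 kg at 1.5%; over-quota: 3,920 kg at 11.5%.
Pro-rata value split: in-quota = $124,995.48 × 2,638/6,558 = $50,280.28; over-quota = $124,995.48 − $50,280.28 = $74,715.20.
In-quota duty = $50,280.28 × 1.5% = $754.20. Over-quota duty = $74,715.20 × 11.5% = $8,592.25.
Line duty = $754.20 + $8,592.25 = $9,346.45.
Line 3 (5145.41.63, Pelica, 2,070 kg, $319,980.60):
Base rate for 5145.41.63 is 10.5% + $0.93/kg.
Origin Pelica qualifies under the Fenova–Pelica agreement and 5145.41.63 is covered: preferential rate Free applies instead.
Duty = $319,980.60 × 0% = $0.00.
Total = $25,323.05 + $9,346.45 + $0.00 = $34,669.50.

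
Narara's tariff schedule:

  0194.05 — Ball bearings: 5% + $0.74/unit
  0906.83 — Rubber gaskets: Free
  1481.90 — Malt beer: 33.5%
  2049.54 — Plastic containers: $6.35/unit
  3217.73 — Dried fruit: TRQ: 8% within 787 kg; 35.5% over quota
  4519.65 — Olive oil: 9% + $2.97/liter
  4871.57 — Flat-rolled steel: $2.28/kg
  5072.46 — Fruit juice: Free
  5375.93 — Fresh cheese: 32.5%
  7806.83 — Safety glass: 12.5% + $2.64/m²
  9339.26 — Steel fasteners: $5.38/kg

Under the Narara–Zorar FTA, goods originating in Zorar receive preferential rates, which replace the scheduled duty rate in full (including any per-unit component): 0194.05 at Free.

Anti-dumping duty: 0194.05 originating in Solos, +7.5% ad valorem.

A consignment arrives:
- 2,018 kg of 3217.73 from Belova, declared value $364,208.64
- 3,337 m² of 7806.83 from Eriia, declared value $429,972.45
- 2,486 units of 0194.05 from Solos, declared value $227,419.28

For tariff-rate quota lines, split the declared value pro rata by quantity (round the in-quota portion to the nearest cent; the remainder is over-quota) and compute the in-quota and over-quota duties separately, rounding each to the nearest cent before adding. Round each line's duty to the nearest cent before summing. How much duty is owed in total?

$183,056.97

Line 1 (3217.73, Belova, 2,018 kg, $364,208.64):
Code 3217.73 is under a tariff-rate quota (threshold 787 kg). In-quota: 787 kg at 8%; over-quota: 1,231 kg at 35.5%.
Pro-rata value split: in-quota = $364,208.64 × 787/2,018 = $142,037.76; over-quota = $364,208.64 − $142,037.76 = $222,170.88.
In-quota duty = $142,037.76 × 8% = $11,363.02. Over-quota duty = $222,170.88 × 35.5% = $78,870.66.
Line duty = $11,363.02 + $78,870.66 = $90,233.68.
Line 2 (7806.83, Eriia, 3,337 m², $429,972.45):
Base rate for 7806.83 is 12.5% + $2.64/m².
Duty = $429,972.45 × 12.5% + 3,337 × $2.64 = $62,556.24.
Line 3 (0194.05, Solos, 2,486 units, $227,419.28):
Base rate for 0194.05 is 5% + $0.74/unit.
0194.05 has an FTA preferential rate, but origin Solos is not Zorar; base rate stands.
Additional duty on 0194.05 from Solos: +7.5%. Applied ad valorem rate: 5% + 7.5% = 12.5%.
Duty = $227,419.28 × 12.5% + 2,486 × $0.74 = $30,267.05.
Total = $90,233.68 + $62,556.24 + $30,267.05 = $183,056.97.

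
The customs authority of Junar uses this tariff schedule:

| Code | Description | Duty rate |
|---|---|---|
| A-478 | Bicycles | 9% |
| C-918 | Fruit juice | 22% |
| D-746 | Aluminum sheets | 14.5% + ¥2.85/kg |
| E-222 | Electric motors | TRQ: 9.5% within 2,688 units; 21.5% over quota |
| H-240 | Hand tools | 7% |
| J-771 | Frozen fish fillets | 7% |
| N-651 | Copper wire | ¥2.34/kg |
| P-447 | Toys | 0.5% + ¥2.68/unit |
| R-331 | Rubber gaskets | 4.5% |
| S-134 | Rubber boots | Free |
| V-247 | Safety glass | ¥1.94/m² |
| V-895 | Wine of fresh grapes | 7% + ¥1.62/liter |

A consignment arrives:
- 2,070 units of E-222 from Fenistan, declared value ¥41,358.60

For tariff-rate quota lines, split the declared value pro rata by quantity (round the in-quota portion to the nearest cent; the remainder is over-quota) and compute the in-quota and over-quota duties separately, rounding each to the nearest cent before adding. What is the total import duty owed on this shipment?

¥3,929.07

Line 1 (E-222, Fenistan, 2,070 units, ¥41,358.60):
Code E-222 is under a tariff-rate quota (threshold 2,688 units). Quantity 2,070 units is within the quota, so the in-quota rate 9.5% applies to the full value.
Duty = ¥41,358.60 × 9.5% = ¥3,929.07.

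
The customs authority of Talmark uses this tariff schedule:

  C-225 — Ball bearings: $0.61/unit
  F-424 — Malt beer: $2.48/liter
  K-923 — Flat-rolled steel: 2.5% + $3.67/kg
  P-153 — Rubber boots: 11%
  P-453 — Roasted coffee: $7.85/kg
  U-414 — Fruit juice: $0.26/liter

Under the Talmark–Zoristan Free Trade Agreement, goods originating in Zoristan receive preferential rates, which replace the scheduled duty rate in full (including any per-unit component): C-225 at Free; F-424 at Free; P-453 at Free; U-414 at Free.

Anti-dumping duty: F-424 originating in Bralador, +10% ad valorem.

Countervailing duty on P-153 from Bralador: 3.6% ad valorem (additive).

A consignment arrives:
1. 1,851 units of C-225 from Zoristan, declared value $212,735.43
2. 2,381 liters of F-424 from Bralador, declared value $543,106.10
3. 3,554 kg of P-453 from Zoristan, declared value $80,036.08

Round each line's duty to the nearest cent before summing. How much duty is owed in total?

$60,215.49

Line 1 (C-225, Zoristan, 1,851 units, $212,735.43):
Base rate for C-225 is $0.61/unit.
Origin Zoristan qualifies under the Talmark–Zoristan agreement and C-225 is covered: preferential rate Free applies instead.
Duty = $212,735.43 × 0% = $0.00.
Line 2 (F-424, Bralador, 2,381 liters, $543,106.10):
Base rate for F-424 is $2.48/liter.
F-424 has an FTA preferential rate, but origin Bralador is not Zoristan; base rate stands.
Additional duty on F-424 from Bralador: +10% ad valorem. Applied ad valorem rate = 10%.
Duty = $543,106.10 × 10% + 2,381 × $2.48 = $60,215.49.
Line 3 (P-453, Zoristan, 3,554 kg, $80,036.08):
Base rate for P-453 is $7.85/kg.
Origin Zoristan qualifies under the Talmark–Zoristan agreement and P-453 is covered: preferential rate Free applies instead.
Duty = $80,036.08 × 0% = $0.00.
Total = $0.00 + $60,215.49 + $0.00 = $60,215.49.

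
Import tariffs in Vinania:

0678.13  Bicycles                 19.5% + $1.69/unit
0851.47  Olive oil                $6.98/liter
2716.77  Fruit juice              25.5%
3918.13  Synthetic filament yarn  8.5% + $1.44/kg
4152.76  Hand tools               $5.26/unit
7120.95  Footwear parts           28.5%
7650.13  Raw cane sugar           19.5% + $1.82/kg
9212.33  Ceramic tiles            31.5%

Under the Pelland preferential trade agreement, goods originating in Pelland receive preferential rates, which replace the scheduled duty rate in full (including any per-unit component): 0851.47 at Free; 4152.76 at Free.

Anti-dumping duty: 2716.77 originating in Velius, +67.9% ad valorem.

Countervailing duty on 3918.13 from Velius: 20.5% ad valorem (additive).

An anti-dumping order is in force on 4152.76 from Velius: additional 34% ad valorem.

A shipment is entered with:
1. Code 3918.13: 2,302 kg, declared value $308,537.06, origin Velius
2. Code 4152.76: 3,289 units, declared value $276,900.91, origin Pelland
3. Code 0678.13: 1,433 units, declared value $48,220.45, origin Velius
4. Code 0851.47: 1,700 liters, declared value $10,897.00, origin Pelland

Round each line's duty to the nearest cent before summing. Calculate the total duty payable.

Line 1 (3918.13, Velius, 2,302 kg, $308,537.06):
Base rate for 3918.13 is 8.5% + $1.44/kg.
Additional duty on 3918.13 from Velius: +20.5%. Applied ad valorem rate: 8.5% + 20.5% = 29%.
Duty = $308,537.06 × 29% + 2,302 × $1.44 = $92,790.63.
Line 2 (4152.76, Pelland, 3,289 units, $276,900.91):
Base rate for 4152.76 is $5.26/unit.
Origin Pelland qualifies under the Vinania–Pelland agreement and 4152.76 is covered: preferential rate Free applies instead.
The additional-duty order on 4152.76 targets Velius, not Pelland; it does not apply.
Duty = $276,900.91 × 0% = $0.00.
Line 3 (0678.13, Velius, 1,433 units, $48,220.45):
Base rate for 0678.13 is 19.5% + $1.69/unit.
Duty = $48,220.45 × 19.5% + 1,433 × $1.69 = $11,824.76.
Line 4 (0851.47, Pelland, 1,700 liters, $10,897.00):
Base rate for 0851.47 is $6.98/liter.
Origin Pelland qualifies under the Vinania–Pelland agreement and 0851.47 is covered: preferential rate Free applies instead.
Duty = $10,897.00 × 0% = $0.00.
Total = $92,790.63 + $0.00 + $11,824.76 + $0.00 = $104,615.39.

$104,615.39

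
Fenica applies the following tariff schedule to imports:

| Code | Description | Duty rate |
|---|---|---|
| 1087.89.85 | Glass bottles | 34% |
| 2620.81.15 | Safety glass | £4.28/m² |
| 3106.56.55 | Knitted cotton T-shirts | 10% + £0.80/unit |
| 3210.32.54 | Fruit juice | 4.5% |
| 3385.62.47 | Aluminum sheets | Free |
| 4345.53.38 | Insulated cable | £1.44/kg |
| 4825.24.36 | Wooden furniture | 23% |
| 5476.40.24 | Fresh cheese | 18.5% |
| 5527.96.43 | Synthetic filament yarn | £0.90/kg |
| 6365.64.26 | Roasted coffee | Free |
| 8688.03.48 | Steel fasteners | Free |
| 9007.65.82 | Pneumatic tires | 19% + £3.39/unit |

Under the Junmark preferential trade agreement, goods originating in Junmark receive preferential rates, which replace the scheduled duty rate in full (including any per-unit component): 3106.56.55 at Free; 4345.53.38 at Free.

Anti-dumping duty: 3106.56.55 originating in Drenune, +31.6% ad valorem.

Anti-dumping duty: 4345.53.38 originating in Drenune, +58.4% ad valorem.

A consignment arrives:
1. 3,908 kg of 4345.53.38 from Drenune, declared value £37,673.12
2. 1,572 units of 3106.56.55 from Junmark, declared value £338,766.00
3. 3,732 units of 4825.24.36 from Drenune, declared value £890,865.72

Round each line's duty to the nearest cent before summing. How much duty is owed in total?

Line 1 (4345.53.38, Drenune, 3,908 kg, £37,673.12):
Base rate for 4345.53.38 is £1.44/kg.
4345.53.38 has an FTA preferential rate, but origin Drenune is not Junmark; base rate stands.
Additional duty on 4345.53.38 from Drenune: +58.4% ad valorem. Applied ad valorem rate = 58.4%.
Duty = £37,673.12 × 58.4% + 3,908 × £1.44 = £27,628.62.
Line 2 (3106.56.55, Junmark, 1,572 units, £338,766.00):
Base rate for 3106.56.55 is 10% + £0.80/unit.
Origin Junmark qualifies under the Fenica–Junmark agreement and 3106.56.55 is covered: preferential rate Free applies instead.
The additional-duty order on 3106.56.55 targets Drenune, not Junmark; it does not apply.
Duty = £338,766.00 × 0% = £0.00.
Line 3 (4825.24.36, Drenune, 3,732 units, £890,865.72):
Base rate for 4825.24.36 is 23%.
Duty = £890,865.72 × 23% = £204,899.12.
Total = £27,628.62 + £0.00 + £204,899.12 = £232,527.74.

£232,527.74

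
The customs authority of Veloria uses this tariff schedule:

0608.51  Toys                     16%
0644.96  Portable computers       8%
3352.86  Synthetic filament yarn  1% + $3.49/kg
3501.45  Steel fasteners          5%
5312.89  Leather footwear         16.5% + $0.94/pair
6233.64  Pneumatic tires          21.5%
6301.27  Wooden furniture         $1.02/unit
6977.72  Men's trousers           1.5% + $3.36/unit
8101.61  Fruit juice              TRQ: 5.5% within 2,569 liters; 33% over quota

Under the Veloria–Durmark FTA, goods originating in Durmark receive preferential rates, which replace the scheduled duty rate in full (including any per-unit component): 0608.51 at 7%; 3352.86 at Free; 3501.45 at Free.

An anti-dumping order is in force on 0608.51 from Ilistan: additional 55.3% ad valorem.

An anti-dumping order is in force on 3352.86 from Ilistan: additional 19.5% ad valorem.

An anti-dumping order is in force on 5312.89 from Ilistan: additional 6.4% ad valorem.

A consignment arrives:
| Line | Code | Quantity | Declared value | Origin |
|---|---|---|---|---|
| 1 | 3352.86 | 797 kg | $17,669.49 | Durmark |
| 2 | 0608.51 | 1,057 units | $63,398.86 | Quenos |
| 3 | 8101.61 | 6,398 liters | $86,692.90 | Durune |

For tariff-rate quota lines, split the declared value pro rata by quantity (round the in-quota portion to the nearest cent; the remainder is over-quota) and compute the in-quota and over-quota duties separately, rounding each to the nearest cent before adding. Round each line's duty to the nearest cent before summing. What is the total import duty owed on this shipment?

$29,179.74

Line 1 (3352.86, Durmark, 797 kg, $17,669.49):
Base rate for 3352.86 is 1% + $3.49/kg.
Origin Durmark qualifies under the Veloria–Durmark agreement and 3352.86 is covered: preferential rate Free applies instead.
The additional-duty order on 3352.86 targets Ilistan, not Durmark; it does not apply.
Duty = $17,669.49 × 0% = $0.00.
Line 2 (0608.51, Quenos, 1,057 units, $63,398.86):
Base rate for 0608.51 is 16%.
0608.51 has an FTA preferential rate, but origin Quenos is not Durmark; base rate stands.
The additional-duty order on 0608.51 targets Ilistan, not Quenos; it does not apply.
Duty = $63,398.86 × 16% = $10,143.82.
Line 3 (8101.61, Durune, 6,398 liters, $86,692.90):
Code 8101.61 is under a tariff-rate quota (threshold 2,569 liters). In-quota: 2,569 liters at 5.5%; over-quota: 3,829 liters at 33%.
Pro-rata value split: in-quota = $86,692.90 × 2,569/6,398 = $34,809.95; over-quota = $86,692.90 − $34,809.95 = $51,882.95.
In-quota duty = $34,809.95 × 5.5% = $1,914.55. Over-quota duty = $51,882.95 × 33% = $17,121.37.
Line duty = $1,914.55 + $17,121.37 = $19,035.92.
Total = $0.00 + $10,143.82 + $19,035.92 = $29,179.74.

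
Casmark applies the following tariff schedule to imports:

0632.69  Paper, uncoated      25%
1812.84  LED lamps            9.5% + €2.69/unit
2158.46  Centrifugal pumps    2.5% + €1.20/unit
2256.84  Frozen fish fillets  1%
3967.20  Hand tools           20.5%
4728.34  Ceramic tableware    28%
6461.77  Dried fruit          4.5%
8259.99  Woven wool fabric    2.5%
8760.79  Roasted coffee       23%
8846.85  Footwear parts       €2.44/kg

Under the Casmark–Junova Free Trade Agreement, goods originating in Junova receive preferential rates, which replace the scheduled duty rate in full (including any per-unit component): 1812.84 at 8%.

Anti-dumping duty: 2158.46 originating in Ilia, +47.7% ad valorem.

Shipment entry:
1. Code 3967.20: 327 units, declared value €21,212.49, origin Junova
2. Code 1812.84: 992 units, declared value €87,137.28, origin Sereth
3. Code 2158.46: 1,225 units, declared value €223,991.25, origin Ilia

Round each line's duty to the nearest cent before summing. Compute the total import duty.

€129,208.69

Line 1 (3967.20, Junova, 327 units, €21,212.49):
Base rate for 3967.20 is 20.5%.
Origin Junova is the FTA partner but 3967.20 is not on the preference list; base rate stands.
Duty = €21,212.49 × 20.5% = €4,348.56.
Line 2 (1812.84, Sereth, 992 units, €87,137.28):
Base rate for 1812.84 is 9.5% + €2.69/unit.
1812.84 has an FTA preferential rate, but origin Sereth is not Junova; base rate stands.
Duty = €87,137.28 × 9.5% + 992 × €2.69 = €10,946.52.
Line 3 (2158.46, Ilia, 1,225 units, €223,991.25):
Base rate for 2158.46 is 2.5% + €1.20/unit.
Additional duty on 2158.46 from Ilia: +47.7%. Applied ad valorem rate: 2.5% + 47.7% = 50.2%.
Duty = €223,991.25 × 50.2% + 1,225 × €1.20 = €113,913.61.
Total = €4,348.56 + €10,946.52 + €113,913.61 = €129,208.69.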